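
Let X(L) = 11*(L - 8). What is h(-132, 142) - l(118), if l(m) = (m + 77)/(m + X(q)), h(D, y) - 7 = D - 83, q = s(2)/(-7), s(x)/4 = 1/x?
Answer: -40469/188 ≈ -215.26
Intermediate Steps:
s(x) = 4/x
q = -2/7 (q = (4/2)/(-7) = (4*(½))*(-⅐) = 2*(-⅐) = -2/7 ≈ -0.28571)
h(D, y) = -76 + D (h(D, y) = 7 + (D - 83) = 7 + (-83 + D) = -76 + D)
X(L) = -88 + 11*L (X(L) = 11*(-8 + L) = -88 + 11*L)
l(m) = (77 + m)/(-638/7 + m) (l(m) = (m + 77)/(m + (-88 + 11*(-2/7))) = (77 + m)/(m + (-88 - 22/7)) = (77 + m)/(m - 638/7) = (77 + m)/(-638/7 + m))
h(-132, 142) - l(118) = (-76 - 132) - 7*(77 + 118)/(-638 + 7*118) = -208 - 7*195/(-638 + 826) = -208 - 7*195/188 = -208 - 1*1365/188 = -208 - 1365/188 = -40469/188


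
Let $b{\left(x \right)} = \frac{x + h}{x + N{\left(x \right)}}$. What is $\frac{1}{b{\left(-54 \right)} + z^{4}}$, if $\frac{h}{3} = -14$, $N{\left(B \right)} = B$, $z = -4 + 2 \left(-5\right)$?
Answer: $\frac{9}{345752} \approx 2.603 \cdot 10^{-5}$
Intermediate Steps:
$z = -14$ ($z = -4 - 10 = -14$)
$h = -42$ ($h = 3 \left(-14\right) = -42$)
$b{\left(x \right)} = \frac{-42 + x}{2 x}$ ($b{\left(x \right)} = \frac{x - 42}{x + x} = \frac{-42 + x}{2 x}$)
$\frac{1}{b{\left(-54 \right)} + z^{4}} = \frac{1}{\frac{-42 - 54}{2 \left(-54\right)} + \left(-14\right)^{4}} = \frac{1}{\frac{1}{2} \left(- \frac{1}{54}\right) \left(-96\right) + 38416} = \frac{1}{\frac{8}{9} + 38416} = \frac{1}{\frac{345752}{9}} = \frac{9}{345752}$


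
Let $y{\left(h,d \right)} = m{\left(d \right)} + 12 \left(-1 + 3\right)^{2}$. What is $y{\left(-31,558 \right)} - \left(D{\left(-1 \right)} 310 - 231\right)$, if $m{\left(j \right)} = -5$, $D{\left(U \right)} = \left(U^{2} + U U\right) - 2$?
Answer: $274$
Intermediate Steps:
$D{\left(U \right)} = -2 + 2 U^{2}$ ($D{\left(U \right)} = \left(U^{2} + U^{2}\right) - 2 = 2 U^{2} - 2 = -2 + 2 U^{2}$)
$y{\left(h,d \right)} = 43$ ($y{\left(h,d \right)} = -5 + 12 \left(-1 + 3\right)^{2} = -5 + 12 \cdot 2^{2} = -5 + 12 \cdot 4 = -5 + 48 = 43$)
$y{\left(-31,558 \right)} - \left(D{\left(-1 \right)} 310 - 231\right) = 43 - \left(\left(-2 + 2 \left(-1\right)^{2}\right) 310 - 231\right) = 43 - \left(\left(-2 + 2 \cdot 1\right) 310 - 231\right) = 43 - \left(\left(-2 + 2\right) 310 - 231\right) = 43 - \left(0 \cdot 310 - 231\right) = 43 - \left(0 - 231\right) = 43 - -231 = 43 + 231 = 274$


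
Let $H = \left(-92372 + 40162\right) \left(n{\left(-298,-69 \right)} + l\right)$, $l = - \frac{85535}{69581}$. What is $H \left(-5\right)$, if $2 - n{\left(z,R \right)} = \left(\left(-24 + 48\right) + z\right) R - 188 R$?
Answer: $- \frac{579021819625550}{69581} \approx -8.3215 \cdot 10^{9}$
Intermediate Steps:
$n{\left(z,R \right)} = 2 + 188 R - R \left(24 + z\right)$ ($n{\left(z,R \right)} = 2 - \left(\left(\left(-24 + 48\right) + z\right) R - 188 R\right) = 2 - \left(\left(24 + z\right) R - 188 R\right) = 2 - \left(R \left(24 + z\right) - 188 R\right) = 2 - \left(- 188 R + R \left(24 + z\right)\right) = 2 + 188 R - R \left(24 + z\right)$)
$l = - \frac{85535}{69581}$ ($l = \left(-85535\right) \frac{1}{69581} = - \frac{85535}{69581} \approx -1.2293$)
$H = \frac{115804363925110}{69581}$ ($H = \left(-92372 + 40162\right) \left(\left(2 + 164 \left(-69\right) - \left(-69\right) \left(-298\right)\right) - \frac{85535}{69581}\right) = - 52210 \left(\left(2 - 11316 - 20562\right) - \frac{85535}{69581}\right) = - 52210 \left(-31876 - \frac{85535}{69581}\right) = \left(-52210\right) \left(- \frac{2218049491}{69581}\right) = \frac{115804363925110}{69581} \approx 1.6643 \cdot 10^{9}$)
$H \left(-5\right) = \frac{115804363925110}{69581} \left(-5\right) = - \frac{579021819625550}{69581}$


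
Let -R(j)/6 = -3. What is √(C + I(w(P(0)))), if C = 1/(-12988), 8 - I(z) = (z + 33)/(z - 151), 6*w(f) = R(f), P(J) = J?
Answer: √475906981117/240278 ≈ 2.8711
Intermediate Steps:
R(j) = 18 (R(j) = -6*(-3) = 18)
w(f) = 3 (w(f) = (⅙)*18 = 3)
I(z) = 8 - (33 + z)/(-151 + z) (I(z) = 8 - (z + 33)/(z - 151) = 8 - (33 + z)/(-151 + z))
C = -1/12988 ≈ -7.6994e-5
√(C + I(w(P(0)))) = √(-1/12988 + (-1241 + 7*3)/(-151 + 3)) = √(-1/12988 + (-1241 + 21)/(-148)) = √(-1/12988 - 1/148*(-1220)) = √(-1/12988 + 305/37) = √(3961303/480556) = √475906981117/240278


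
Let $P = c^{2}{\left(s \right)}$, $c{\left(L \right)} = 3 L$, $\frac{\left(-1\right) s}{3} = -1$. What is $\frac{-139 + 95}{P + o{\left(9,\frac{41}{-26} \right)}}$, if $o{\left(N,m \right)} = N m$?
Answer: $- \frac{1144}{1737} \approx -0.65861$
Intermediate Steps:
$s = 3$ ($s = \left(-3\right) \left(-1\right) = 3$)
$P = 81$ ($P = \left(3 \cdot 3\right)^{2} = 9^{2} = 81$)
$\frac{-139 + 95}{P + o{\left(9,\frac{41}{-26} \right)}} = \frac{-139 + 95}{81 + 9 \frac{41}{-26}} = - \frac{44}{81 + 9 \cdot 41 \left(- \frac{1}{26}\right)} = - \frac{44}{81 + 9 \left(- \frac{41}{26}\right)} = - \frac{44}{81 - \frac{369}{26}} = - \frac{44}{\frac{1737}{26}} = \left(-44\right) \frac{26}{1737} = - \frac{1144}{1737}$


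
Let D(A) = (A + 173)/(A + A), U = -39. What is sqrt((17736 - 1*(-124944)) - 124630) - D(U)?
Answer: 67/39 + 95*sqrt(2) ≈ 136.07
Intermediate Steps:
D(A) = (173 + A)/(2*A) (D(A) = (173 + A)/((2*A)) = (173 + A)*(1/(2*A)) = (173 + A)/(2*A))
sqrt((17736 - 1*(-124944)) - 124630) - D(U) = sqrt((17736 - 1*(-124944)) - 124630) - (173 - 39)/(2*(-39)) = sqrt((17736 + 124944) - 124630) - (-1)*134/(2*39) = sqrt(142680 - 124630) - 1*(-67/39) = sqrt(18050) + 67/39 = 95*sqrt(2) + 67/39 = 67/39 + 95*sqrt(2)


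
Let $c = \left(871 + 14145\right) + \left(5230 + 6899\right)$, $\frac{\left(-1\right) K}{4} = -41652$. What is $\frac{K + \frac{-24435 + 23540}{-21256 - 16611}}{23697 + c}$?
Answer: $\frac{6308946031}{1925234014} \approx 3.277$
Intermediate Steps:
$K = 166608$ ($K = \left(-4\right) \left(-41652\right) = 166608$)
$c = 27145$ ($c = 15016 + 12129 = 27145$)
$\frac{K + \frac{-24435 + 23540}{-21256 - 16611}}{23697 + c} = \frac{166608 + \frac{-24435 + 23540}{-21256 - 16611}}{23697 + 27145} = \frac{166608 - \frac{895}{-37867}}{50842} = \left(166608 - - \frac{895}{37867}\right) \frac{1}{50842} = \left(166608 + \frac{895}{37867}\right) \frac{1}{50842} = \frac{6308946031}{37867} \cdot \frac{1}{50842} = \frac{6308946031}{1925234014}$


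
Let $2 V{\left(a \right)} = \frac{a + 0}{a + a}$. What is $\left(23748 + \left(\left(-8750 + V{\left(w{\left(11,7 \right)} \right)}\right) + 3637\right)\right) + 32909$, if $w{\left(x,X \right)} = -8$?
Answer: $\frac{206177}{4} \approx 51544.0$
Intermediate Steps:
$V{\left(a \right)} = \frac{1}{4}$ ($V{\left(a \right)} = \frac{\left(a + 0\right) \frac{1}{a + a}}{2} = \frac{a \frac{1}{2 a}}{2} = \frac{1}{2} \cdot \frac{1}{2} = \frac{1}{4}$)
$\left(23748 + \left(\left(-8750 + V{\left(w{\left(11,7 \right)} \right)}\right) + 3637\right)\right) + 32909 = \left(23748 + \left(\left(-8750 + \frac{1}{4}\right) + 3637\right)\right) + 32909 = \left(23748 + \left(- \frac{34999}{4} + 3637\right)\right) + 32909 = \left(23748 - \frac{20451}{4}\right) + 32909 = \frac{74541}{4} + 32909 = \frac{206177}{4}$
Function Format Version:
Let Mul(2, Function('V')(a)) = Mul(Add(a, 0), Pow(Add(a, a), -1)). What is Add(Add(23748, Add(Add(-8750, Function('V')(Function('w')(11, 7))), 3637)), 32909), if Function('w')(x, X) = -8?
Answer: Rational(206177, 4) ≈ 51544.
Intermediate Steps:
Function('V')(a) = Rational(1, 4) (Function('V')(a) = Mul(Rational(1, 2), Mul(Add(a, 0), Pow(Add(a, a), -1))) = Mul(Rational(1, 2), Mul(a, Pow(Mul(2, a), -1))) = Mul(Rational(1, 2), Mul(a, Mul(Rational(1, 2), Pow(a, -1)))) = Mul(Rational(1, 2), Rational(1, 2)) = Rational(1, 4))
Add(Add(23748, Add(Add(-8750, Function('V')(Function('w')(11, 7))), 3637)), 32909) = Add(Add(23748, Add(Add(-8750, Rational(1, 4)), 3637)), 32909) = Add(Add(23748, Add(Rational(-34999, 4), 3637)), 32909) = Add(Add(23748, Rational(-20451, 4)), 32909) = Add(Rational(74541, 4), 32909) = Rational(206177, 4)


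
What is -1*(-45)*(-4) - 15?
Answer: -195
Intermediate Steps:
-1*(-45)*(-4) - 15 = 45*(-4) - 15 = -180 - 15 = -195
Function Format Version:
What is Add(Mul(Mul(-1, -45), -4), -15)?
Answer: -195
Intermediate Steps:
Add(Mul(Mul(-1, -45), -4), -15) = Add(Mul(45, -4), -15) = Add(-180, -15) = -195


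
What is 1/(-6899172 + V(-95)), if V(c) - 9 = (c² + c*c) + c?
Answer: -1/6881208 ≈ -1.4532e-7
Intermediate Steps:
V(c) = 9 + c + 2*c² (V(c) = 9 + ((c² + c*c) + c) = 9 + ((c² + c²) + c) = 9 + (2*c² + c) = 9 + (c + 2*c²) = 9 + c + 2*c²)
1/(-6899172 + V(-95)) = 1/(-6899172 + (9 - 95 + 2*(-95)²)) = 1/(-6899172 + (9 - 95 + 2*9025)) = 1/(-6899172 + (9 - 95 + 18050)) = 1/(-6899172 + 17964) = 1/(-6881208) = -1/6881208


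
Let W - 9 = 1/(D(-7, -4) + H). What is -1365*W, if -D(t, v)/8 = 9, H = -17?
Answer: -1092000/89 ≈ -12270.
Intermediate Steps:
D(t, v) = -72 (D(t, v) = -8*9 = -72)
W = 800/89 (W = 9 + 1/(-72 - 17) = 9 + 1/(-89) = 9 - 1/89 = 800/89 ≈ 8.9888)
-1365*W = -1365*800/89 = -1092000/89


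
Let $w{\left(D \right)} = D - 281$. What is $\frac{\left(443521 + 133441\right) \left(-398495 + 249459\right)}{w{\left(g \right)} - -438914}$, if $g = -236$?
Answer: $- \frac{85988108632}{438397} \approx -1.9614 \cdot 10^{5}$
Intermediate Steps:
$w{\left(D \right)} = -281 + D$
$\frac{\left(443521 + 133441\right) \left(-398495 + 249459\right)}{w{\left(g \right)} - -438914} = \frac{\left(443521 + 133441\right) \left(-398495 + 249459\right)}{\left(-281 - 236\right) - -438914} = \frac{576962 \left(-149036\right)}{-517 + 438914} = - \frac{85988108632}{438397}$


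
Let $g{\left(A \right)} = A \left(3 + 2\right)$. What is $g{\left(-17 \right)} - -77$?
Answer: $-8$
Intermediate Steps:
$g{\left(A \right)} = 5 A$ ($g{\left(A \right)} = A 5 = 5 A$)
$g{\left(-17 \right)} - -77 = 5 \left(-17\right) - -77 = -85 + 77 = -8$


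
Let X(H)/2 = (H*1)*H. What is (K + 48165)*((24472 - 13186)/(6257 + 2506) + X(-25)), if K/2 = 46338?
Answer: 514775545092/2921 ≈ 1.7623e+8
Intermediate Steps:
K = 92676 (K = 2*46338 = 92676)
X(H) = 2*H² (X(H) = 2*((H*1)*H) = 2*(H*H) = 2*H²)
(K + 48165)*((24472 - 13186)/(6257 + 2506) + X(-25)) = (92676 + 48165)*((24472 - 13186)/(6257 + 2506) + 2*(-25)²) = 140841*(11286/8763 + 2*625) = 140841*(11286*(1/8763) + 1250) = 140841*(3762/2921 + 1250) = 140841*(3655012/2921) = 514775545092/2921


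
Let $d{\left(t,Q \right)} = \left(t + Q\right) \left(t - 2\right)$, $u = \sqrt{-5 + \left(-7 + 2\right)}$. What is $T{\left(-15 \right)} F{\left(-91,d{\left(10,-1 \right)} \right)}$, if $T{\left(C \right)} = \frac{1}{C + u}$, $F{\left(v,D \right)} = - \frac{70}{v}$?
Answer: $- \frac{30}{611} - \frac{2 i \sqrt{10}}{611} \approx -0.0491 - 0.010351 i$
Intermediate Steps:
$u = i \sqrt{10}$ ($u = \sqrt{-5 - 5} = \sqrt{-10} = i \sqrt{10} \approx 3.1623 i$)
$d{\left(t,Q \right)} = \left(-2 + t\right) \left(Q + t\right)$ ($d{\left(t,Q \right)} = \left(Q + t\right) \left(-2 + t\right) = \left(-2 + t\right) \left(Q + t\right)$)
$T{\left(C \right)} = \frac{1}{C + i \sqrt{10}}$
$T{\left(-15 \right)} F{\left(-91,d{\left(10,-1 \right)} \right)} = \frac{\left(-70\right) \frac{1}{-91}}{-15 + i \sqrt{10}} = \frac{\left(-70\right) \left(- \frac{1}{91}\right)}{-15 + i \sqrt{10}} = \frac{1}{-15 + i \sqrt{10}} \cdot \frac{10}{13} = \frac{10}{13 \left(-15 + i \sqrt{10}\right)}$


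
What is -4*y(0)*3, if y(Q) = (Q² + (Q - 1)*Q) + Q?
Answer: 0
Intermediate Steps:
y(Q) = Q + Q² + Q*(-1 + Q) (y(Q) = (Q² + (-1 + Q)*Q) + Q = (Q² + Q*(-1 + Q)) + Q = Q + Q² + Q*(-1 + Q))
-4*y(0)*3 = -8*0²*3 = -8*0*3 = -4*0*3 = 0*3 = 0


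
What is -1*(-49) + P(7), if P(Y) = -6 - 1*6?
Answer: 37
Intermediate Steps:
P(Y) = -12 (P(Y) = -6 - 6 = -12)
-1*(-49) + P(7) = -1*(-49) - 12 = 49 - 12 = 37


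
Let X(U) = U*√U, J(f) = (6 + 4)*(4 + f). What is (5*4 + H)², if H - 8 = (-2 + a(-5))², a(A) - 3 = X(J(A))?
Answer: 938841 + 38840*I*√10 ≈ 9.3884e+5 + 1.2282e+5*I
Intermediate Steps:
J(f) = 40 + 10*f (J(f) = 10*(4 + f) = 40 + 10*f)
X(U) = U^(3/2)
a(A) = 3 + (40 + 10*A)^(3/2)
H = 8 + (1 - 10*I*√10)² (H = 8 + (-2 + (3 + 10*√10*(4 - 5)^(3/2)))² = 8 + (-2 + (3 + 10*√10*(-1)^(3/2)))² = 8 + (-2 + (3 + 10*√10*(-I)))² = 8 + (-2 + (3 - 10*I*√10))² = 8 + (1 - 10*I*√10)² ≈ -991.0 - 63.246*I)
(5*4 + H)² = (5*4 + (-991 - 20*I*√10))² = (20 + (-991 - 20*I*√10))² = (-971 - 20*I*√10)²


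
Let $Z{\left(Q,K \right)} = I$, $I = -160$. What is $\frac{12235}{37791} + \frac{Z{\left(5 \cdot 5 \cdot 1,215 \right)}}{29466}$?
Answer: $\frac{19692775}{61863867} \approx 0.31832$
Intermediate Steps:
$Z{\left(Q,K \right)} = -160$
$\frac{12235}{37791} + \frac{Z{\left(5 \cdot 5 \cdot 1,215 \right)}}{29466} = \frac{12235}{37791} - \frac{160}{29466} = 12235 \cdot \frac{1}{37791} - \frac{80}{14733} = \frac{12235}{37791} - \frac{80}{14733} = \frac{19692775}{61863867}$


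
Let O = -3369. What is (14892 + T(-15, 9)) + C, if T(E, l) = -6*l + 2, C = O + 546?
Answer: 12017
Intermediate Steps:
C = -2823 (C = -3369 + 546 = -2823)
T(E, l) = 2 - 6*l
(14892 + T(-15, 9)) + C = (14892 + (2 - 6*9)) - 2823 = (14892 + (2 - 54)) - 2823 = (14892 - 52) - 2823 = 14840 - 2823 = 12017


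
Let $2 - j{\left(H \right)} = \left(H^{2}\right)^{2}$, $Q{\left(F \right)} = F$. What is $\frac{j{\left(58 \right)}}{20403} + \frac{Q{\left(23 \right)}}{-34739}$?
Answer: $- \frac{393124154335}{708779817} \approx -554.65$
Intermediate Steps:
$j{\left(H \right)} = 2 - H^{4}$ ($j{\left(H \right)} = 2 - \left(H^{2}\right)^{2} = 2 - H^{4}$)
$\frac{j{\left(58 \right)}}{20403} + \frac{Q{\left(23 \right)}}{-34739} = \frac{2 - 58^{4}}{20403} + \frac{23}{-34739} = \left(2 - 11316496\right) \frac{1}{20403} + 23 \left(- \frac{1}{34739}\right) = \left(2 - 11316496\right) \frac{1}{20403} - \frac{23}{34739} = \left(-11316494\right) \frac{1}{20403} - \frac{23}{34739} = - \frac{11316494}{20403} - \frac{23}{34739} = - \frac{393124154335}{708779817}$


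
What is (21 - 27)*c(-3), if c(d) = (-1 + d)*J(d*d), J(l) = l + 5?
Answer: 336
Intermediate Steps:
J(l) = 5 + l
c(d) = (-1 + d)*(5 + d²) (c(d) = (-1 + d)*(5 + d*d) = (-1 + d)*(5 + d²))
(21 - 27)*c(-3) = (21 - 27)*((-1 - 3)*(5 + (-3)²)) = -(-24)*(5 + 9) = -(-24)*14 = -6*(-56) = 336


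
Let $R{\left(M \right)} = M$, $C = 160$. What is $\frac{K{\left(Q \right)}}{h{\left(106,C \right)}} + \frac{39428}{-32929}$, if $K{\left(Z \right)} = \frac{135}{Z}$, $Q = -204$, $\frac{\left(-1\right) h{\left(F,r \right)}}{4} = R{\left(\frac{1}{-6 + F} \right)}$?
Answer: $\frac{2021413}{131716} \approx 15.347$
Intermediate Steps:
$h{\left(F,r \right)} = - \frac{4}{-6 + F}$
$\frac{K{\left(Q \right)}}{h{\left(106,C \right)}} + \frac{39428}{-32929} = \frac{135 \frac{1}{-204}}{\left(-4\right) \frac{1}{-6 + 106}} + \frac{39428}{-32929} = \frac{135 \left(- \frac{1}{204}\right)}{\left(-4\right) \frac{1}{100}} + 39428 \left(- \frac{1}{32929}\right) = - \frac{45}{68 \left(\left(-4\right) \frac{1}{100}\right)} - \frac{39428}{32929} = - \frac{45}{68 \left(- \frac{1}{25}\right)} - \frac{39428}{32929} = \left(- \frac{45}{68}\right) \left(-25\right) - \frac{39428}{32929} = \frac{1125}{68} - \frac{39428}{32929} = \frac{2021413}{131716}$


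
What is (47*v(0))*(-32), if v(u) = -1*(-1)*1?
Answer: -1504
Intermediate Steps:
v(u) = 1 (v(u) = 1*1 = 1)
(47*v(0))*(-32) = (47*1)*(-32) = 47*(-32) = -1504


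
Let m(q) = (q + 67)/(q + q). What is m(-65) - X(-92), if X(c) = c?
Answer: 5979/65 ≈ 91.985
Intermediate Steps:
m(q) = (67 + q)/(2*q) (m(q) = (67 + q)/((2*q)) = (67 + q)*(1/(2*q)) = (67 + q)/(2*q))
m(-65) - X(-92) = (1/2)*(67 - 65)/(-65) - 1*(-92) = (1/2)*(-1/65)*2 + 92 = -1/65 + 92 = 5979/65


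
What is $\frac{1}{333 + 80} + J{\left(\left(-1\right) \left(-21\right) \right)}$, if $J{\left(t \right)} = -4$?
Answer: $- \frac{1651}{413} \approx -3.9976$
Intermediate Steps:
$\frac{1}{333 + 80} + J{\left(\left(-1\right) \left(-21\right) \right)} = \frac{1}{333 + 80} - 4 = \frac{1}{413} - 4 = - \frac{1651}{413}$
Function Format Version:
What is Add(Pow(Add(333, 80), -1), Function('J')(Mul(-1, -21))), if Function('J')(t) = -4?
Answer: Rational(-1651, 413) ≈ -3.9976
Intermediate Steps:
Add(Pow(Add(333, 80), -1), Function('J')(Mul(-1, -21))) = Add(Pow(Add(333, 80), -1), -4) = Add(Pow(413, -1), -4) = Add(Rational(1, 413), -4) = Rational(-1651, 413)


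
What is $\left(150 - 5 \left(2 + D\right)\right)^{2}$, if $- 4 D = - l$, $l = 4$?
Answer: $18225$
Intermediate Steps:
$D = 1$ ($D = - \frac{\left(-1\right) 4}{4} = \left(- \frac{1}{4}\right) \left(-4\right) = 1$)
$\left(150 - 5 \left(2 + D\right)\right)^{2} = \left(150 - 5 \left(2 + 1\right)\right)^{2} = \left(150 - 15\right)^{2} = 135^{2} = 18225$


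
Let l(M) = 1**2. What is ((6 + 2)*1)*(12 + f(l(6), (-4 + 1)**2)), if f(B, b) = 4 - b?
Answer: 56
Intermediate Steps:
l(M) = 1
((6 + 2)*1)*(12 + f(l(6), (-4 + 1)**2)) = ((6 + 2)*1)*(12 + (4 - (-4 + 1)**2)) = (8*1)*(12 + (4 - 1*(-3)**2)) = 8*(12 + (4 - 1*9)) = 8*(12 + (4 - 9)) = 8*(12 - 5) = 8*7 = 56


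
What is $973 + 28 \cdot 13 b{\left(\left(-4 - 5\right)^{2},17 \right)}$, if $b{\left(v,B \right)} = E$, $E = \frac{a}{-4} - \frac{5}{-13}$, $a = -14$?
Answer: $2387$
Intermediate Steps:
$E = \frac{101}{26}$ ($E = - \frac{14}{-4} - \frac{5}{-13} = \left(-14\right) \left(- \frac{1}{4}\right) - - \frac{5}{13} = \frac{7}{2} + \frac{5}{13} = \frac{101}{26} \approx 3.8846$)
$b{\left(v,B \right)} = \frac{101}{26}$
$973 + 28 \cdot 13 b{\left(\left(-4 - 5\right)^{2},17 \right)} = 973 + 28 \cdot 13 \cdot \frac{101}{26} = 973 + 364 \cdot \frac{101}{26} = 973 + 1414 = 2387$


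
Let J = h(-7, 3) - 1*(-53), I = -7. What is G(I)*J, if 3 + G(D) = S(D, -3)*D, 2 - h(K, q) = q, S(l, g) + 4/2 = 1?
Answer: 208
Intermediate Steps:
S(l, g) = -1 (S(l, g) = -2 + 1 = -1)
h(K, q) = 2 - q
G(D) = -3 - D
J = 52 (J = (2 - 1*3) - 1*(-53) = (2 - 3) + 53 = -1 + 53 = 52)
G(I)*J = (-3 - 1*(-7))*52 = (-3 + 7)*52 = 4*52 = 208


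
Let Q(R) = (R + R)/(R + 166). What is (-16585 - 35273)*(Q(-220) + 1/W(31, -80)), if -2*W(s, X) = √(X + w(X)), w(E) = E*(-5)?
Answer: -1267640/3 + 25929*√5/10 ≈ -4.1675e+5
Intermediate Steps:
w(E) = -5*E
Q(R) = 2*R/(166 + R) (Q(R) = (2*R)/(166 + R) = 2*R/(166 + R))
W(s, X) = -√(-X) (W(s, X) = -√(X - 5*X)/2 = -2*√(-X)/2 = -√(-X))
(-16585 - 35273)*(Q(-220) + 1/W(31, -80)) = (-16585 - 35273)*(2*(-220)/(166 - 220) + 1/(-√(-1*(-80)))) = -51858*(2*(-220)/(-54) + 1/(-√80)) = -51858*(2*(-220)*(-1/54) + 1/(-4*√5)) = -51858*(220/27 + 1/(-4*√5)) = -51858*(220/27 - √5/20) = -1267640/3 + 25929*√5/10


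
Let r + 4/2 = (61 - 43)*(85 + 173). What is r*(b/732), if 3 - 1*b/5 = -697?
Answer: 4061750/183 ≈ 22195.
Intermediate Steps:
b = 3500 (b = 15 - 5*(-697) = 15 + 3485 = 3500)
r = 4642 (r = -2 + (61 - 43)*(85 + 173) = -2 + 18*258 = -2 + 4644 = 4642)
r*(b/732) = 4642*(3500/732) = 4642*(3500*(1/732)) = 4642*(875/183) = 4061750/183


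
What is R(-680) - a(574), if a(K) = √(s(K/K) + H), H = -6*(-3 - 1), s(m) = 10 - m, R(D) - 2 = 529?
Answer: 531 - √33 ≈ 525.26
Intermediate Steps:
R(D) = 531 (R(D) = 2 + 529 = 531)
H = 24 (H = -6*(-4) = 24)
a(K) = √33 (a(K) = √((10 - K/K) + 24) = √((10 - 1*1) + 24) = √((10 - 1) + 24) = √(9 + 24) = √33)
R(-680) - a(574) = 531 - √33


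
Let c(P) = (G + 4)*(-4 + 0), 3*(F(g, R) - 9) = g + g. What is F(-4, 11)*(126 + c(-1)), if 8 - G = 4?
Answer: 1786/3 ≈ 595.33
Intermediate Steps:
G = 4 (G = 8 - 1*4 = 8 - 4 = 4)
F(g, R) = 9 + 2*g/3 (F(g, R) = 9 + (g + g)/3 = 9 + (2*g)/3 = 9 + 2*g/3)
c(P) = -32 (c(P) = (4 + 4)*(-4 + 0) = 8*(-4) = -32)
F(-4, 11)*(126 + c(-1)) = (9 + (2/3)*(-4))*(126 - 32) = (9 - 8/3)*94 = (19/3)*94 = 1786/3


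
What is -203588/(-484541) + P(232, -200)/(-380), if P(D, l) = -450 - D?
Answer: 203910201/92062790 ≈ 2.2149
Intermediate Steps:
-203588/(-484541) + P(232, -200)/(-380) = -203588/(-484541) + (-450 - 1*232)/(-380) = -203588*(-1/484541) + (-450 - 232)*(-1/380) = 203588/484541 - 682*(-1/380) = 203588/484541 + 341/190 = 203910201/92062790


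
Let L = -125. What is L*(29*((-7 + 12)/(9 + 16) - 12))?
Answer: 42775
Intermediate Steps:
L*(29*((-7 + 12)/(9 + 16) - 12)) = -3625*((-7 + 12)/(9 + 16) - 12) = -3625*(5/25 - 12) = -3625*(5*(1/25) - 12) = -3625*(⅕ - 12) = -3625*(-59)/5 = -125*(-1711/5) = 42775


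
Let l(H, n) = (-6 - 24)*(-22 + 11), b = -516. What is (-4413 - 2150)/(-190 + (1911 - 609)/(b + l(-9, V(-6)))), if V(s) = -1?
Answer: 6563/197 ≈ 33.315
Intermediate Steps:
l(H, n) = 330 (l(H, n) = -30*(-11) = 330)
(-4413 - 2150)/(-190 + (1911 - 609)/(b + l(-9, V(-6)))) = (-4413 - 2150)/(-190 + (1911 - 609)/(-516 + 330)) = -6563/(-190 + 1302/(-186)) = -6563/(-190 + 1302*(-1/186)) = -6563/(-190 - 7) = -6563/(-197) = -6563*(-1/197) = 6563/197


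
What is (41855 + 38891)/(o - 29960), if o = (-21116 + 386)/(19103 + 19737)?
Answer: -313617464/116366713 ≈ -2.6951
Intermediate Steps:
o = -2073/3884 (o = -20730/38840 = -20730*1/38840 = -2073/3884 ≈ -0.53373)
(41855 + 38891)/(o - 29960) = (41855 + 38891)/(-2073/3884 - 29960) = 80746/(-116366713/3884) = 80746*(-3884/116366713) = -313617464/116366713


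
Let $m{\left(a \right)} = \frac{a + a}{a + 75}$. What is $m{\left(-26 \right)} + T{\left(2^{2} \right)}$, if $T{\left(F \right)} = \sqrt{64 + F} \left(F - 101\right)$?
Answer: $- \frac{52}{49} - 194 \sqrt{17} \approx -800.94$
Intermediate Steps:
$T{\left(F \right)} = \sqrt{64 + F} \left(-101 + F\right)$
$m{\left(a \right)} = \frac{2 a}{75 + a}$
$m{\left(-26 \right)} + T{\left(2^{2} \right)} = 2 \left(-26\right) \frac{1}{75 - 26} + \sqrt{64 + 2^{2}} \left(-101 + 2^{2}\right) = 2 \left(-26\right) \frac{1}{49} + \sqrt{64 + 4} \left(-101 + 4\right) = 2 \left(-26\right) \frac{1}{49} + \sqrt{68} \left(-97\right) = - \frac{52}{49} + 2 \sqrt{17} \left(-97\right) = - \frac{52}{49} - 194 \sqrt{17}$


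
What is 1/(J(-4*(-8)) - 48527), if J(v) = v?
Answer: -1/48495 ≈ -2.0621e-5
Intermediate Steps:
1/(J(-4*(-8)) - 48527) = 1/(-4*(-8) - 48527) = 1/(32 - 48527) = 1/(-48495) = -1/48495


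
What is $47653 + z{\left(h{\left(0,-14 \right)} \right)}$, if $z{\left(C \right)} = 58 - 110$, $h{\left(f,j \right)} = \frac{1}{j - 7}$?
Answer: $47601$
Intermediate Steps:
$h{\left(f,j \right)} = \frac{1}{-7 + j}$
$z{\left(C \right)} = -52$ ($z{\left(C \right)} = 58 - 110 = -52$)
$47653 + z{\left(h{\left(0,-14 \right)} \right)} = 47653 - 52 = 47601$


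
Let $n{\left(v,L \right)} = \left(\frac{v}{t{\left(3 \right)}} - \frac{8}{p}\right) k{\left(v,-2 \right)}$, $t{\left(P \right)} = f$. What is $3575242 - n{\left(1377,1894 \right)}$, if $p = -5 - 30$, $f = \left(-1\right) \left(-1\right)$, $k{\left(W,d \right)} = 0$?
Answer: $3575242$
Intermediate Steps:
$f = 1$
$p = -35$ ($p = -5 - 30 = -35$)
$t{\left(P \right)} = 1$
$n{\left(v,L \right)} = 0$ ($n{\left(v,L \right)} = \left(\frac{v}{1} - \frac{8}{-35}\right) 0 = \left(v 1 - - \frac{8}{35}\right) 0 = \left(v + \frac{8}{35}\right) 0 = \left(\frac{8}{35} + v\right) 0 = 0$)
$3575242 - n{\left(1377,1894 \right)} = 3575242 - 0 = 3575242 + 0 = 3575242$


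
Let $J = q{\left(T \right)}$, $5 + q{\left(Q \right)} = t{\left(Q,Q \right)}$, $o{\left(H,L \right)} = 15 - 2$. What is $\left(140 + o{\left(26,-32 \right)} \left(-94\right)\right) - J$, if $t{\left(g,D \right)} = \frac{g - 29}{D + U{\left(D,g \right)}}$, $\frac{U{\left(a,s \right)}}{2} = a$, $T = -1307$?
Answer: $- \frac{4224253}{3921} \approx -1077.3$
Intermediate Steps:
$o{\left(H,L \right)} = 13$ ($o{\left(H,L \right)} = 15 - 2 = 13$)
$U{\left(a,s \right)} = 2 a$
$t{\left(g,D \right)} = \frac{-29 + g}{3 D}$ ($t{\left(g,D \right)} = \frac{g - 29}{D + 2 D} = \frac{-29 + g}{3 D}$)
$q{\left(Q \right)} = -5 + \frac{-29 + Q}{3 Q}$
$J = - \frac{18269}{3921}$ ($J = \frac{-29 - -18298}{3 \left(-1307\right)} = \frac{1}{3} \left(- \frac{1}{1307}\right) \left(-29 + 18298\right) = \frac{1}{3} \left(- \frac{1}{1307}\right) 18269 = - \frac{18269}{3921} \approx -4.6593$)
$\left(140 + o{\left(26,-32 \right)} \left(-94\right)\right) - J = \left(140 + 13 \left(-94\right)\right) - - \frac{18269}{3921} = \left(140 - 1222\right) + \frac{18269}{3921} = -1082 + \frac{18269}{3921} = - \frac{4224253}{3921}$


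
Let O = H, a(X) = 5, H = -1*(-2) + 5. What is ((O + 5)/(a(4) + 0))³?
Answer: 1728/125 ≈ 13.824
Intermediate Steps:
H = 7 (H = 2 + 5 = 7)
O = 7
((O + 5)/(a(4) + 0))³ = ((7 + 5)/(5 + 0))³ = (12/5)³ = 1728/125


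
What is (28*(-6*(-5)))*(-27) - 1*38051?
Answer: -60731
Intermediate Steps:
(28*(-6*(-5)))*(-27) - 1*38051 = (28*30)*(-27) - 38051 = 840*(-27) - 38051 = -22680 - 38051 = -60731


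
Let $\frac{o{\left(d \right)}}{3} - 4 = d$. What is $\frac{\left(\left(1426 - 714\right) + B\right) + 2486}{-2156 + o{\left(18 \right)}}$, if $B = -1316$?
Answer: $- \frac{941}{1045} \approx -0.90048$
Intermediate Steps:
$o{\left(d \right)} = 12 + 3 d$
$\frac{\left(\left(1426 - 714\right) + B\right) + 2486}{-2156 + o{\left(18 \right)}} = \frac{\left(\left(1426 - 714\right) - 1316\right) + 2486}{-2156 + \left(12 + 3 \cdot 18\right)} = \frac{\left(712 - 1316\right) + 2486}{-2156 + \left(12 + 54\right)} = \frac{-604 + 2486}{-2156 + 66} = \frac{1882}{-2090} = 1882 \left(- \frac{1}{2090}\right) = - \frac{941}{1045}$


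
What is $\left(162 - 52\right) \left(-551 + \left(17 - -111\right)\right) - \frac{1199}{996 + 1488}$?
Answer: $- \frac{115581719}{2484} \approx -46531.0$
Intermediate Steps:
$\left(162 - 52\right) \left(-551 + \left(17 - -111\right)\right) - \frac{1199}{996 + 1488} = 110 \left(-551 + \left(17 + 111\right)\right) - \frac{1199}{2484} = 110 \left(-551 + 128\right) - \frac{1199}{2484} = 110 \left(-423\right) - \frac{1199}{2484} = -46530 - \frac{1199}{2484} = - \frac{115581719}{2484}$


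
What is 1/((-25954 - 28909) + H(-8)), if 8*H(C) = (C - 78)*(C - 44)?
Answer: -1/54304 ≈ -1.8415e-5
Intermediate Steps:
H(C) = (-78 + C)*(-44 + C)/8 (H(C) = ((C - 78)*(C - 44))/8 = ((-78 + C)*(-44 + C))/8 = (-78 + C)*(-44 + C)/8)
1/((-25954 - 28909) + H(-8)) = 1/((-25954 - 28909) + (429 - 61/4*(-8) + (⅛)*(-8)²)) = 1/(-54863 + (429 + 122 + (⅛)*64)) = 1/(-54863 + (429 + 122 + 8)) = 1/(-54863 + 559) = 1/(-54304) = -1/54304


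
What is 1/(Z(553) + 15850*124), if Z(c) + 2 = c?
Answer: 1/1965951 ≈ 5.0866e-7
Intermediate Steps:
Z(c) = -2 + c
1/(Z(553) + 15850*124) = 1/((-2 + 553) + 15850*124) = 1/(551 + 1965400) = 1/1965951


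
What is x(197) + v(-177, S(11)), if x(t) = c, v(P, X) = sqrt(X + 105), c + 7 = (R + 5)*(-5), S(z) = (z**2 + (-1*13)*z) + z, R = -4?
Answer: -12 + sqrt(94) ≈ -2.3046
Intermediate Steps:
S(z) = z**2 - 12*z (S(z) = (z**2 - 13*z) + z = z**2 - 12*z)
c = -12 (c = -7 + (-4 + 5)*(-5) = -7 + 1*(-5) = -7 - 5 = -12)
v(P, X) = sqrt(105 + X)
x(t) = -12
x(197) + v(-177, S(11)) = -12 + sqrt(105 + 11*(-12 + 11)) = -12 + sqrt(105 + 11*(-1)) = -12 + sqrt(105 - 11) = -12 + sqrt(94)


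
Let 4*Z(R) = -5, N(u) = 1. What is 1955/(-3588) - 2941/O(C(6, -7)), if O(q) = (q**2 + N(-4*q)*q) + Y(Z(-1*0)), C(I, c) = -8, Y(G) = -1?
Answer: -463471/8580 ≈ -54.018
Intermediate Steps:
Z(R) = -5/4 (Z(R) = (1/4)*(-5) = -5/4)
O(q) = -1 + q + q**2 (O(q) = (q**2 + 1*q) - 1 = (q**2 + q) - 1 = (q + q**2) - 1 = -1 + q + q**2)
1955/(-3588) - 2941/O(C(6, -7)) = 1955/(-3588) - 2941/(-1 - 8 + (-8)**2) = 1955*(-1/3588) - 2941/(-1 - 8 + 64) = -85/156 - 2941/55 = -463471/8580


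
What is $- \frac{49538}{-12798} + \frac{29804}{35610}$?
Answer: $\frac{178789981}{37978065} \approx 4.7077$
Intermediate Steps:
$- \frac{49538}{-12798} + \frac{29804}{35610} = \left(-49538\right) \left(- \frac{1}{12798}\right) + 29804 \cdot \frac{1}{35610} = \frac{24769}{6399} + \frac{14902}{17805} = \frac{178789981}{37978065}$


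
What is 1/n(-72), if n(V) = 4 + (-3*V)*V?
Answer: -1/15548 ≈ -6.4317e-5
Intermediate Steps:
n(V) = 4 - 3*V**2
1/n(-72) = 1/(4 - 3*(-72)**2) = 1/(4 - 3*5184) = 1/(4 - 15552) = 1/(-15548) = -1/15548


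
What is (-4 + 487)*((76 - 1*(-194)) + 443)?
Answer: 344379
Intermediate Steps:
(-4 + 487)*((76 - 1*(-194)) + 443) = 483*((76 + 194) + 443) = 483*(270 + 443) = 483*713 = 344379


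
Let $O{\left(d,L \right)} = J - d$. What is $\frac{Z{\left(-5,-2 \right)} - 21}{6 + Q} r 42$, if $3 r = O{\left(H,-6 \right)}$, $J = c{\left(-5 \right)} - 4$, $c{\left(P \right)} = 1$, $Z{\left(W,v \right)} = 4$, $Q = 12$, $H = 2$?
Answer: $\frac{595}{9} \approx 66.111$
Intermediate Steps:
$J = -3$ ($J = 1 - 4 = -3$)
$O{\left(d,L \right)} = -3 - d$
$r = - \frac{5}{3}$ ($r = \frac{-3 - 2}{3} = \frac{1}{3} \left(-5\right) = - \frac{5}{3} \approx -1.6667$)
$\frac{Z{\left(-5,-2 \right)} - 21}{6 + Q} r 42 = \frac{4 - 21}{6 + 12} \left(- \frac{5}{3}\right) 42 = - \frac{17}{18} \left(- \frac{5}{3}\right) 42 = \left(-17\right) \frac{1}{18} \left(- \frac{5}{3}\right) 42 = \left(- \frac{17}{18}\right) \left(- \frac{5}{3}\right) 42 = \frac{85}{54} \cdot 42 = \frac{595}{9}$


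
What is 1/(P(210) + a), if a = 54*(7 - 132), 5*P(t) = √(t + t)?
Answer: -5625/37968736 - √105/113906208 ≈ -0.00014824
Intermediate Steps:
P(t) = √2*√t/5 (P(t) = √(t + t)/5 = √(2*t)/5 = (√2*√t)/5 = √2*√t/5)
a = -6750 (a = 54*(-125) = -6750)
1/(P(210) + a) = 1/(√2*√210/5 - 6750) = 1/(2*√105/5 - 6750) = 1/(-6750 + 2*√105/5)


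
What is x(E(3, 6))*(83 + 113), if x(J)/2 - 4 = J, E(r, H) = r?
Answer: 2744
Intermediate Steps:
x(J) = 8 + 2*J
x(E(3, 6))*(83 + 113) = (8 + 2*3)*(83 + 113) = (8 + 6)*196 = 14*196 = 2744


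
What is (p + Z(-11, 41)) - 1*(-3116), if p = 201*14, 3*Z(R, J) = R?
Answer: 17779/3 ≈ 5926.3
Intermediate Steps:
Z(R, J) = R/3
p = 2814
(p + Z(-11, 41)) - 1*(-3116) = (2814 + (⅓)*(-11)) - 1*(-3116) = (2814 - 11/3) + 3116 = 8431/3 + 3116 = 17779/3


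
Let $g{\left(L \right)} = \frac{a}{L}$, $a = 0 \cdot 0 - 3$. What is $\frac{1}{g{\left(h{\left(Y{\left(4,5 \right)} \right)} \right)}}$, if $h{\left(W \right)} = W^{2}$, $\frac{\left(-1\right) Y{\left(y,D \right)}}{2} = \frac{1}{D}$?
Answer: $- \frac{4}{75} \approx -0.053333$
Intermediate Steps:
$Y{\left(y,D \right)} = - \frac{2}{D}$
$a = -3$ ($a = 0 - 3 = -3$)
$g{\left(L \right)} = - \frac{3}{L}$
$\frac{1}{g{\left(h{\left(Y{\left(4,5 \right)} \right)} \right)}} = \frac{1}{\left(-3\right) \frac{1}{\left(- \frac{2}{5}\right)^{2}}} = \frac{1}{\left(-3\right) \frac{1}{\frac{4}{25}}} = \frac{1}{\left(-3\right) \frac{25}{4}} = \frac{1}{- \frac{75}{4}} = - \frac{4}{75}$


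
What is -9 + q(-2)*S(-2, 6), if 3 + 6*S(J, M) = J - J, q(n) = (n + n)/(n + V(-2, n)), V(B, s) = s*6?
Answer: -64/7 ≈ -9.1429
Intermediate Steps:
V(B, s) = 6*s
q(n) = 2/7 (q(n) = (n + n)/(n + 6*n) = (2*n)/((7*n)) = (2*n)*(1/(7*n)) = 2/7)
S(J, M) = -1/2 (S(J, M) = -1/2 + (J - J)/6 = -1/2 + (1/6)*0 = -1/2 + 0 = -1/2)
-9 + q(-2)*S(-2, 6) = -9 + (2/7)*(-1/2) = -9 - 1/7 = -64/7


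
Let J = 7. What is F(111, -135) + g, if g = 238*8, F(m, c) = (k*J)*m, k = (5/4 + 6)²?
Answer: 683921/16 ≈ 42745.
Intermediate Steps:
k = 841/16 (k = (5*(¼) + 6)² = (5/4 + 6)² = (29/4)² = 841/16 ≈ 52.563)
F(m, c) = 5887*m/16 (F(m, c) = ((841/16)*7)*m = 5887*m/16)
g = 1904
F(111, -135) + g = (5887/16)*111 + 1904 = 653457/16 + 1904 = 683921/16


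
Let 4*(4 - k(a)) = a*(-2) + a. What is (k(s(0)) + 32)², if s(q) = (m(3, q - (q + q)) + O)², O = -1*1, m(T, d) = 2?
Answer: 21025/16 ≈ 1314.1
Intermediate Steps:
O = -1
s(q) = 1 (s(q) = (2 - 1)² = 1² = 1)
k(a) = 4 + a/4 (k(a) = 4 - (a*(-2) + a)/4 = 4 - (-2*a + a)/4 = 4 - (-1)*a/4 = 4 + a/4)
(k(s(0)) + 32)² = ((4 + (¼)*1) + 32)² = ((4 + ¼) + 32)² = (17/4 + 32)² = (145/4)² = 21025/16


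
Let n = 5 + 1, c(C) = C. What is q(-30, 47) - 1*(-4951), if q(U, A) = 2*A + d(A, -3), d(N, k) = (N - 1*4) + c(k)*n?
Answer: 5070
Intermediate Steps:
n = 6
d(N, k) = -4 + N + 6*k (d(N, k) = (N - 1*4) + k*6 = (N - 4) + 6*k = (-4 + N) + 6*k = -4 + N + 6*k)
q(U, A) = -22 + 3*A (q(U, A) = 2*A + (-4 + A + 6*(-3)) = 2*A + (-4 + A - 18) = 2*A + (-22 + A) = -22 + 3*A)
q(-30, 47) - 1*(-4951) = (-22 + 3*47) - 1*(-4951) = (-22 + 141) + 4951 = 119 + 4951 = 5070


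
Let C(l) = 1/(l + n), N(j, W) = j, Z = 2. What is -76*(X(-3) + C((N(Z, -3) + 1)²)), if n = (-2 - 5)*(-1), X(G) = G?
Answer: 893/4 ≈ 223.25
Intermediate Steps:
n = 7 (n = -7*(-1) = 7)
C(l) = 1/(7 + l) (C(l) = 1/(l + 7) = 1/(7 + l))
-76*(X(-3) + C((N(Z, -3) + 1)²)) = -76*(-3 + 1/(7 + (2 + 1)²)) = -76*(-3 + 1/(7 + 3²)) = -76*(-3 + 1/(7 + 9)) = -76*(-3 + 1/16) = -76*(-47/16) = 893/4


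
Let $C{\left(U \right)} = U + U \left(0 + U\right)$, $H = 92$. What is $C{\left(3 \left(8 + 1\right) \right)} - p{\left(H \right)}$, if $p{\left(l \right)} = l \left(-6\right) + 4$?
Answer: $1304$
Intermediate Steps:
$p{\left(l \right)} = 4 - 6 l$ ($p{\left(l \right)} = - 6 l + 4 = 4 - 6 l$)
$C{\left(U \right)} = U + U^{2}$ ($C{\left(U \right)} = U + U U = U + U^{2}$)
$C{\left(3 \left(8 + 1\right) \right)} - p{\left(H \right)} = 3 \left(8 + 1\right) \left(1 + 3 \left(8 + 1\right)\right) - \left(4 - 552\right) = 3 \cdot 9 \left(1 + 3 \cdot 9\right) - \left(4 - 552\right) = 27 \left(1 + 27\right) - -548 = 27 \cdot 28 + 548 = 756 + 548 = 1304$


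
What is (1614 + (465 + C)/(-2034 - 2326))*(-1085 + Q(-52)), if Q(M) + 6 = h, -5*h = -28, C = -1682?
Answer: -38196620739/21800 ≈ -1.7521e+6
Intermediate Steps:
h = 28/5 (h = -⅕*(-28) = 28/5 ≈ 5.6000)
Q(M) = -⅖ (Q(M) = -6 + 28/5 = -⅖)
(1614 + (465 + C)/(-2034 - 2326))*(-1085 + Q(-52)) = (1614 + (465 - 1682)/(-2034 - 2326))*(-1085 - ⅖) = (1614 - 1217/(-4360))*(-5427/5) = (1614 - 1217*(-1/4360))*(-5427/5) = (1614 + 1217/4360)*(-5427/5) = (7038257/4360)*(-5427/5) = -38196620739/21800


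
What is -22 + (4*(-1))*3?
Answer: -34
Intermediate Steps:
-22 + (4*(-1))*3 = -22 - 4*3 = -22 - 12 = -34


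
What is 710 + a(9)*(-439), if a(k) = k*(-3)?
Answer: 12563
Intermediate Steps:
a(k) = -3*k
710 + a(9)*(-439) = 710 - 3*9*(-439) = 710 - 27*(-439) = 710 + 11853 = 12563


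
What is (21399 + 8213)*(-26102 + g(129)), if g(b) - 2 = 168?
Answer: -767898384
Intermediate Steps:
g(b) = 170 (g(b) = 2 + 168 = 170)
(21399 + 8213)*(-26102 + g(129)) = (21399 + 8213)*(-26102 + 170) = 29612*(-25932) = -767898384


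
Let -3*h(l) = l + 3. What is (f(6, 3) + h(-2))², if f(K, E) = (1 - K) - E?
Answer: 625/9 ≈ 69.444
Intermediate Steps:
h(l) = -1 - l/3 (h(l) = -(l + 3)/3 = -(3 + l)/3 = -1 - l/3)
f(K, E) = 1 - E - K
(f(6, 3) + h(-2))² = ((1 - 1*3 - 1*6) + (-1 - ⅓*(-2)))² = ((1 - 3 - 6) + (-1 + ⅔))² = (-8 - ⅓)² = (-25/3)² = 625/9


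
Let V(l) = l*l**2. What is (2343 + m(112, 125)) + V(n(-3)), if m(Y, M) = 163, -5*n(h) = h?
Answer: 313277/125 ≈ 2506.2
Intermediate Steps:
n(h) = -h/5
V(l) = l**3
(2343 + m(112, 125)) + V(n(-3)) = (2343 + 163) + (-1/5*(-3))**3 = 2506 + (3/5)**3 = 2506 + 27/125 = 313277/125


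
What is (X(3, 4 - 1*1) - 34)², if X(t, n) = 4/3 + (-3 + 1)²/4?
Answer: 9025/9 ≈ 1002.8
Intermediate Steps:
X(t, n) = 7/3 (X(t, n) = 4*(⅓) + (-2)²*(¼) = 4/3 + 4*(¼) = 4/3 + 1 = 7/3)
(X(3, 4 - 1*1) - 34)² = (7/3 - 34)² = (-95/3)² = 9025/9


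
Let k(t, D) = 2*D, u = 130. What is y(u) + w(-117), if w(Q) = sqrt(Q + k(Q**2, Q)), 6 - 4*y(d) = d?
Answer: -31 + 3*I*sqrt(39) ≈ -31.0 + 18.735*I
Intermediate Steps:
y(d) = 3/2 - d/4
w(Q) = sqrt(3)*sqrt(Q) (w(Q) = sqrt(Q + 2*Q) = sqrt(3*Q) = sqrt(3)*sqrt(Q))
y(u) + w(-117) = (3/2 - 1/4*130) + sqrt(3)*sqrt(-117) = (3/2 - 65/2) + sqrt(3)*(3*I*sqrt(13)) = -31 + 3*I*sqrt(39)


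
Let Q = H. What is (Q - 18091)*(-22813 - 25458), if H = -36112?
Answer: 2616433013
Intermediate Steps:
Q = -36112
(Q - 18091)*(-22813 - 25458) = (-36112 - 18091)*(-22813 - 25458) = -54203*(-48271) = 2616433013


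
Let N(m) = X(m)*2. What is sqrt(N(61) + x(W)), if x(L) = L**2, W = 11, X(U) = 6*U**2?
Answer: sqrt(44773) ≈ 211.60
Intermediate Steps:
N(m) = 12*m**2 (N(m) = (6*m**2)*2 = 12*m**2)
sqrt(N(61) + x(W)) = sqrt(12*61**2 + 11**2) = sqrt(12*3721 + 121) = sqrt(44652 + 121) = sqrt(44773)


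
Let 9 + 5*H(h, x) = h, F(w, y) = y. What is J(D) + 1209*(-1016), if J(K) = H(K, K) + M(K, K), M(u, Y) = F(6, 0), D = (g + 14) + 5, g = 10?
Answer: -1228340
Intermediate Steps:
H(h, x) = -9/5 + h/5
D = 29 (D = (10 + 14) + 5 = 24 + 5 = 29)
M(u, Y) = 0
J(K) = -9/5 + K/5 (J(K) = (-9/5 + K/5) + 0 = -9/5 + K/5)
J(D) + 1209*(-1016) = (-9/5 + (1/5)*29) + 1209*(-1016) = (-9/5 + 29/5) - 1228344 = 4 - 1228344 = -1228340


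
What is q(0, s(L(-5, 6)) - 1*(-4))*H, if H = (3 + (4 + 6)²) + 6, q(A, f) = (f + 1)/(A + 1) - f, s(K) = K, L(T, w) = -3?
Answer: 109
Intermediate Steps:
q(A, f) = -f + (1 + f)/(1 + A) (q(A, f) = (1 + f)/(1 + A) - f = -f + (1 + f)/(1 + A))
H = 109 (H = (3 + 10²) + 6 = (3 + 100) + 6 = 103 + 6 = 109)
q(0, s(L(-5, 6)) - 1*(-4))*H = ((1 - 1*0*(-3 - 1*(-4)))/(1 + 0))*109 = ((1 - 1*0*(-3 + 4))/1)*109 = (1*(1 - 1*0*1))*109 = (1*(1 + 0))*109 = (1*1)*109 = 1*109 = 109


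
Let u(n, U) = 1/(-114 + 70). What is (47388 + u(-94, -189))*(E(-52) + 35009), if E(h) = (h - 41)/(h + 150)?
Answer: 7153438651019/4312 ≈ 1.6590e+9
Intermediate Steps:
E(h) = (-41 + h)/(150 + h)
u(n, U) = -1/44 (u(n, U) = 1/(-44) = -1/44)
(47388 + u(-94, -189))*(E(-52) + 35009) = (47388 - 1/44)*((-41 - 52)/(150 - 52) + 35009) = 2085071*(-93/98 + 35009)/44 = (2085071/44)*(3430789/98) = 7153438651019/4312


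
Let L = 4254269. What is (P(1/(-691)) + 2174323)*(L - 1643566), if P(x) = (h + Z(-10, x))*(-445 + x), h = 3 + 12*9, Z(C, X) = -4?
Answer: 3836571963060063/691 ≈ 5.5522e+12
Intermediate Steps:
h = 111 (h = 3 + 108 = 111)
P(x) = -47615 + 107*x (P(x) = (111 - 4)*(-445 + x) = 107*(-445 + x) = -47615 + 107*x)
(P(1/(-691)) + 2174323)*(L - 1643566) = ((-47615 + 107/(-691)) + 2174323)*(4254269 - 1643566) = ((-47615 + 107*(-1/691)) + 2174323)*2610703 = ((-47615 - 107/691) + 2174323)*2610703 = (-32902072/691 + 2174323)*2610703 = (1469555121/691)*2610703 = 3836571963060063/691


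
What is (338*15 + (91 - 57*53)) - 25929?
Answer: -23789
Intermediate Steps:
(338*15 + (91 - 57*53)) - 25929 = (5070 + (91 - 3021)) - 25929 = (5070 - 2930) - 25929 = 2140 - 25929 = -23789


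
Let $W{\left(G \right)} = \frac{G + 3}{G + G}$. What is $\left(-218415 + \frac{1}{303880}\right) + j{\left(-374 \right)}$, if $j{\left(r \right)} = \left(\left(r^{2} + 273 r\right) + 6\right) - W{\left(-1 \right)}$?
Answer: $- \frac{54891059919}{303880} \approx -1.8063 \cdot 10^{5}$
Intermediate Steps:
$W{\left(G \right)} = \frac{3 + G}{2 G}$
$j{\left(r \right)} = 7 + r^{2} + 273 r$ ($j{\left(r \right)} = \left(\left(r^{2} + 273 r\right) + 6\right) - \frac{3 - 1}{2 \left(-1\right)} = \left(6 + r^{2} + 273 r\right) - \frac{1}{2} \left(-1\right) 2 = \left(6 + r^{2} + 273 r\right) - -1 = \left(6 + r^{2} + 273 r\right) + 1 = 7 + r^{2} + 273 r$)
$\left(-218415 + \frac{1}{303880}\right) + j{\left(-374 \right)} = \left(-218415 + \frac{1}{303880}\right) + \left(7 + \left(-374\right)^{2} + 273 \left(-374\right)\right) = \left(-218415 + \frac{1}{303880}\right) + \left(7 + 139876 - 102102\right) = - \frac{66371950199}{303880} + 37781 = - \frac{54891059919}{303880}$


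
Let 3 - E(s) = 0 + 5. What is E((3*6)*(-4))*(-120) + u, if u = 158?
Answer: 398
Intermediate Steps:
E(s) = -2 (E(s) = 3 - (0 + 5) = 3 - 1*5 = 3 - 5 = -2)
E((3*6)*(-4))*(-120) + u = -2*(-120) + 158 = 240 + 158 = 398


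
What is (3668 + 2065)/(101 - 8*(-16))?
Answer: 5733/229 ≈ 25.035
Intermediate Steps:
(3668 + 2065)/(101 - 8*(-16)) = 5733/(101 + 128) = 5733/229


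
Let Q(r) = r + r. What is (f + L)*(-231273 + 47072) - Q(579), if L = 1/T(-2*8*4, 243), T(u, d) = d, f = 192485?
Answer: -8615791330450/243 ≈ -3.5456e+10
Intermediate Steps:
L = 1/243 ≈ 0.0041152
Q(r) = 2*r
(f + L)*(-231273 + 47072) - Q(579) = (192485 + 1/243)*(-231273 + 47072) - 2*579 = (46773856/243)*(-184201) - 1*1158 = -8615791049056/243 - 1158 = -8615791330450/243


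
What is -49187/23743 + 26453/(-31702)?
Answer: -2187399853/752700586 ≈ -2.9061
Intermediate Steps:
-49187/23743 + 26453/(-31702) = -49187*1/23743 + 26453*(-1/31702) = -49187/23743 - 26453/31702 = -2187399853/752700586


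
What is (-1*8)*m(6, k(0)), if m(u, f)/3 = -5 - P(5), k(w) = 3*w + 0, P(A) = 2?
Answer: 168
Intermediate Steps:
k(w) = 3*w
m(u, f) = -21 (m(u, f) = 3*(-5 - 1*2) = 3*(-5 - 2) = 3*(-7) = -21)
(-1*8)*m(6, k(0)) = -1*8*(-21) = -8*(-21) = 168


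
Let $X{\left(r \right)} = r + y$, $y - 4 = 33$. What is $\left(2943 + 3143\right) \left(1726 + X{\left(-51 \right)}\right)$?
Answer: $10419232$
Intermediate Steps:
$y = 37$ ($y = 4 + 33 = 37$)
$X{\left(r \right)} = 37 + r$ ($X{\left(r \right)} = r + 37 = 37 + r$)
$\left(2943 + 3143\right) \left(1726 + X{\left(-51 \right)}\right) = \left(2943 + 3143\right) \left(1726 + \left(37 - 51\right)\right) = 6086 \left(1726 - 14\right) = 6086 \cdot 1712 = 10419232$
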